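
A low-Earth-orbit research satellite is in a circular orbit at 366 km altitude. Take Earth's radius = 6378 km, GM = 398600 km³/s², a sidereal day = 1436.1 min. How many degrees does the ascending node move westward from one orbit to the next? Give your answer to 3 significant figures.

23.0°

Semi-major axis a = 6378 + 366 = 6744 km. Period T = 2π√(a³/μ) = 2π√(6744³/398600) = 5511.7 s = 91.86 min.
During one orbit Earth rotates (5511.7 / 86166) × 360° = 23.03°.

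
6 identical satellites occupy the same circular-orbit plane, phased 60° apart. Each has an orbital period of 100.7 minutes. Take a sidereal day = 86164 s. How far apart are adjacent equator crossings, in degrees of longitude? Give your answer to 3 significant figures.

4.21°

T = 100.7 min = 6042.0 s.
Single-satellite node shift = (6042.0/86164) × 360° = 25.24°.
With 6 satellites evenly phased, successive equator crossings are 25.24/6 = 4.207° apart.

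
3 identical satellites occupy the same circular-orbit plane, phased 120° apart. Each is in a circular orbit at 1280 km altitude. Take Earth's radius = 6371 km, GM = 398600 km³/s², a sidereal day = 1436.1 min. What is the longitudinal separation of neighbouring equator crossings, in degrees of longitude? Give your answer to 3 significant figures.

9.28°

Semi-major axis a = 6371 + 1280 = 7651 km. Period T = 2π√(a³/μ) = 2π√(7651³/398600) = 6660.2 s = 111.00 min.
Single-satellite node shift = (6660.2/86166) × 360° = 27.83°.
With 3 satellites evenly phased, successive equator crossings are 27.83/3 = 9.275° apart.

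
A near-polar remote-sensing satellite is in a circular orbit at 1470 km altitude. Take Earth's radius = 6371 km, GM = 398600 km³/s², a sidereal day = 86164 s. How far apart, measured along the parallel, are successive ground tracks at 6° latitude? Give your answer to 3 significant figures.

Semi-major axis a = 6371 + 1470 = 7841 km. Period T = 2π√(a³/μ) = 2π√(7841³/398600) = 6909.8 s = 115.16 min.
Node shift per orbit = (6909.8/86164) × 360° = 28.87°.
Equatorial spacing = 28.87 × 111.2 km/° = 3210 km.
At 6° latitude, spacing = 3210 × cos(6°) = 3193 km.

3190 km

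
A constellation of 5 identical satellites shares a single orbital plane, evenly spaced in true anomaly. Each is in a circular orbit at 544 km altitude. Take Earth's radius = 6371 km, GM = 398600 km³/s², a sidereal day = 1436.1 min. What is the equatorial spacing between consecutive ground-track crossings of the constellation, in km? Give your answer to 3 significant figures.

532 km

Semi-major axis a = 6371 + 544 = 6915 km. Period T = 2π√(a³/μ) = 2π√(6915³/398600) = 5722.7 s = 95.38 min.
Single-satellite node shift = (5722.7/86166) × 360° = 23.91°.
With 5 satellites evenly phased, successive equator crossings are 23.91/5 = 4.782° apart.
That is 4.782 × 111.2 = 532 km at the equator.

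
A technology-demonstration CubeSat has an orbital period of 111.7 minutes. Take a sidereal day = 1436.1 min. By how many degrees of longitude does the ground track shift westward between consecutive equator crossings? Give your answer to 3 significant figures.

28.0°

T = 111.7 min = 6702.0 s.
During one orbit Earth rotates (6702.0 / 86166) × 360° = 28.00°.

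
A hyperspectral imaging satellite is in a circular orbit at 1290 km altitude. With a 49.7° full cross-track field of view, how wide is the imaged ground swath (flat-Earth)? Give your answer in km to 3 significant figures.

1190 km

Half-angle = 49.7°/2 = 24.85°.
Swath width ≈ 2h·tan(θ/2) = 2 × 1290 × tan(24.85°) = 1194.9 km.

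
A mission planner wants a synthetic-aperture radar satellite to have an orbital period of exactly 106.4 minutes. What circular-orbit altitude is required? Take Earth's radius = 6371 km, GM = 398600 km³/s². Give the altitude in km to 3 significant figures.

1070 km

T = 106.4 min = 6384.0 s.
From T = 2π√(a³/μ): a = (μ T²/4π²)^(1/3) = (398600 × 6384.0² / 4π²)^(1/3) = 7438 km.
Altitude h = a − R = 7438 − 6371 = 1067 km.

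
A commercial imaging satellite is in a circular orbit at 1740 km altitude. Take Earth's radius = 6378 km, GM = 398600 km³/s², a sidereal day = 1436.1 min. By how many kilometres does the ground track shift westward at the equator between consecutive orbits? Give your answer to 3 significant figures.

Semi-major axis a = 6378 + 1740 = 8118 km. Period T = 2π√(a³/μ) = 2π√(8118³/398600) = 7279.2 s = 121.32 min.
During one orbit Earth rotates (7279.2 / 86166) × 360° = 30.41°.
At the equator that is 30.41° × (2π·6378/360) km/° = 30.41 × 111.3 = 3385 km.

3390 km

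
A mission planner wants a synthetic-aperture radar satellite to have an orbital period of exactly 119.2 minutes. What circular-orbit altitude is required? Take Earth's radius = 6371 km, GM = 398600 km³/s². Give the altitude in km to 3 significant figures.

1650 km

T = 119.2 min = 7152.0 s.
From T = 2π√(a³/μ): a = (μ T²/4π²)^(1/3) = (398600 × 7152.0² / 4π²)^(1/3) = 8023 km.
Altitude h = a − R = 8023 − 6371 = 1652 km.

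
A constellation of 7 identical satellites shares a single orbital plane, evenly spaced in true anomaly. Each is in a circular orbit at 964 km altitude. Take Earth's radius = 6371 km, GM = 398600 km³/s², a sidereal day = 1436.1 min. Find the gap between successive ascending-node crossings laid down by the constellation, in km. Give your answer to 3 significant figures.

Semi-major axis a = 6371 + 964 = 7335 km. Period T = 2π√(a³/μ) = 2π√(7335³/398600) = 6251.9 s = 104.20 min.
Single-satellite node shift = (6251.9/86166) × 360° = 26.12°.
With 7 satellites evenly phased, successive equator crossings are 26.12/7 = 3.731° apart.
That is 3.731 × 111.2 = 415 km at the equator.

415 km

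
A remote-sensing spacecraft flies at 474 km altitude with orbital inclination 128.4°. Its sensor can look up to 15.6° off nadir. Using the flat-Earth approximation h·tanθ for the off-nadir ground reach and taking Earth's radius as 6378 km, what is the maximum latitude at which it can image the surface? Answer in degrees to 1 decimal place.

52.8°

Retrograde orbit: the ground track reaches ±(180° − i) = ±(180 − 128.4) = ±51.6°.
Sensor half-swath on the ground ≈ 474·tan(15.6°) = 132 km = 1.19° of latitude.
Maximum observable latitude ≈ 51.6 + 1.19 = 52.8°.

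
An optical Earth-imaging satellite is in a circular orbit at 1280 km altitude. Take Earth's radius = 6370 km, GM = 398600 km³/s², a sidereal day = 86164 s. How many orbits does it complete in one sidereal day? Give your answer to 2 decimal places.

Semi-major axis a = 6370 + 1280 = 7650 km. Period T = 2π√(a³/μ) = 2π√(7650³/398600) = 6658.9 s = 110.98 min.
Orbits per sidereal day = 86164 / 6658.9 = 12.940.

12.94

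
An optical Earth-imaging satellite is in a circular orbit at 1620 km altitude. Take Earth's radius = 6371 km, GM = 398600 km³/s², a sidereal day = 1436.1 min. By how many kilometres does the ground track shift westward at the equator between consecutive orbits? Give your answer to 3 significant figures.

3300 km

Semi-major axis a = 6371 + 1620 = 7991 km. Period T = 2π√(a³/μ) = 2π√(7991³/398600) = 7109.1 s = 118.48 min.
During one orbit Earth rotates (7109.1 / 86166) × 360° = 29.70°.
At the equator that is 29.70° × (2π·6371/360) km/° = 29.70 × 111.2 = 3303 km.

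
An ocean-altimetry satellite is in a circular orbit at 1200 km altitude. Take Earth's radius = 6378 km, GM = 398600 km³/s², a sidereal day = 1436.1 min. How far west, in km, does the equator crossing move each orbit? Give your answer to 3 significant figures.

Semi-major axis a = 6378 + 1200 = 7578 km. Period T = 2π√(a³/μ) = 2π√(7578³/398600) = 6565.1 s = 109.42 min.
During one orbit Earth rotates (6565.1 / 86166) × 360° = 27.43°.
At the equator that is 27.43° × (2π·6378/360) km/° = 27.43 × 111.3 = 3053 km.

3050 km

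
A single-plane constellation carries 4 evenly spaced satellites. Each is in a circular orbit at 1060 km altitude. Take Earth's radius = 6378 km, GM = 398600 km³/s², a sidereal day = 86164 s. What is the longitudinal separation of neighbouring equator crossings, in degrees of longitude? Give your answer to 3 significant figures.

Semi-major axis a = 6378 + 1060 = 7438 km. Period T = 2π√(a³/μ) = 2π√(7438³/398600) = 6384.0 s = 106.40 min.
Single-satellite node shift = (6384.0/86164) × 360° = 26.67°.
With 4 satellites evenly phased, successive equator crossings are 26.67/4 = 6.668° apart.

6.67°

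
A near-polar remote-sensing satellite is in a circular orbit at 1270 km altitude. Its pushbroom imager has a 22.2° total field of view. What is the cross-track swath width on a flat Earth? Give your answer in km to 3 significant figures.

Half-angle = 22.2°/2 = 11.1°.
Swath width ≈ 2h·tan(θ/2) = 2 × 1270 × tan(11.1°) = 498.3 km.

498 km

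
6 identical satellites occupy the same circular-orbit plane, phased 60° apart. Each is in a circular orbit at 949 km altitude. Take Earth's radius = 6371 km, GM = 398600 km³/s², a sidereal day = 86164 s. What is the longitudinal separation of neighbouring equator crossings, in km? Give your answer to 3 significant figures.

Semi-major axis a = 6371 + 949 = 7320 km. Period T = 2π√(a³/μ) = 2π√(7320³/398600) = 6232.7 s = 103.88 min.
Single-satellite node shift = (6232.7/86164) × 360° = 26.04°.
With 6 satellites evenly phased, successive equator crossings are 26.04/6 = 4.340° apart.
That is 4.340 × 111.2 = 483 km at the equator.

483 km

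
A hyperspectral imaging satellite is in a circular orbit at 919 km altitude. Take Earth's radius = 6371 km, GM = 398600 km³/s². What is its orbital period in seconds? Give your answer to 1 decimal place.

6194.4 seconds

Semi-major axis a = 6371 + 919 = 7290 km. Period T = 2π√(a³/μ) = 2π√(7290³/398600) = 6194.4 s = 103.24 min.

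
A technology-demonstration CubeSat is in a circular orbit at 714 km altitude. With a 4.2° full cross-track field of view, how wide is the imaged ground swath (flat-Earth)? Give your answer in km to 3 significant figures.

Half-angle = 4.2°/2 = 2.1°.
Swath width ≈ 2h·tan(θ/2) = 2 × 714 × tan(2.1°) = 52.4 km.

52.4 km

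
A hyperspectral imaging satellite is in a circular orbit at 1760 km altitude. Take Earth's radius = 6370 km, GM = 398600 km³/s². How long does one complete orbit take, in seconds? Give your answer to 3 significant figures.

Semi-major axis a = 6370 + 1760 = 8130 km. Period T = 2π√(a³/μ) = 2π√(8130³/398600) = 7295.4 s = 121.59 min.

7300 seconds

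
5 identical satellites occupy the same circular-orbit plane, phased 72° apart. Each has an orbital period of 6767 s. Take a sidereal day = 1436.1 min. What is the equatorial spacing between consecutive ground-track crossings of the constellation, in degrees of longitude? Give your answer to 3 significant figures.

Single-satellite node shift = (6767.0/86166) × 360° = 28.27°.
With 5 satellites evenly phased, successive equator crossings are 28.27/5 = 5.654° apart.

5.65°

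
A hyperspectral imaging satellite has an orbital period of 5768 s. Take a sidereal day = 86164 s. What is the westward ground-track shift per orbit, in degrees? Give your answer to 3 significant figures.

During one orbit Earth rotates (5768.0 / 86164) × 360° = 24.10°.

24.1°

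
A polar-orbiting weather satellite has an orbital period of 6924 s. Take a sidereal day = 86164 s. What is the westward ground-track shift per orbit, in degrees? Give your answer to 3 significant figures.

During one orbit Earth rotates (6924.0 / 86164) × 360° = 28.93°.

28.9°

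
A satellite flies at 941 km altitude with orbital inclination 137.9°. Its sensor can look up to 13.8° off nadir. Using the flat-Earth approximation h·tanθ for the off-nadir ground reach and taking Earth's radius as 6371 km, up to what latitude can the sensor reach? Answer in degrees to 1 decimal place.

44.2°

Retrograde orbit: the ground track reaches ±(180° − i) = ±(180 − 137.9) = ±42.1°.
Sensor half-swath on the ground ≈ 941·tan(13.8°) = 231 km = 2.08° of latitude.
Maximum observable latitude ≈ 42.1 + 2.08 = 44.2°.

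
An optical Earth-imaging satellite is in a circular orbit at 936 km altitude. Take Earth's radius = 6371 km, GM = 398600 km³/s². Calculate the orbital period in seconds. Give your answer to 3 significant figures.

6220 seconds

Semi-major axis a = 6371 + 936 = 7307 km. Period T = 2π√(a³/μ) = 2π√(7307³/398600) = 6216.1 s = 103.60 min.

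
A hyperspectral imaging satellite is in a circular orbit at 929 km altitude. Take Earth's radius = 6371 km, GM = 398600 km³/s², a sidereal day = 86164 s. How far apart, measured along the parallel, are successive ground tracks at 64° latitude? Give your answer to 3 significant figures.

Semi-major axis a = 6371 + 929 = 7300 km. Period T = 2π√(a³/μ) = 2π√(7300³/398600) = 6207.2 s = 103.45 min.
Node shift per orbit = (6207.2/86164) × 360° = 25.93°.
Equatorial spacing = 25.93 × 111.2 km/° = 2884 km.
At 64° latitude, spacing = 2884 × cos(64°) = 1264 km.

1260 km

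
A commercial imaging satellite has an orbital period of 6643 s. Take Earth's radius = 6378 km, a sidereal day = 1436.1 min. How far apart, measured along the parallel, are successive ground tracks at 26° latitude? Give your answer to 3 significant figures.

Node shift per orbit = (6643.0/86166) × 360° = 27.75°.
Equatorial spacing = 27.75 × 111.3 km/° = 3090 km.
At 26° latitude, spacing = 3090 × cos(26°) = 2777 km.

2780 km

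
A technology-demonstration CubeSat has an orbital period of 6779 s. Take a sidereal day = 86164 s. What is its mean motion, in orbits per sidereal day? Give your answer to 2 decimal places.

12.71

Orbits per sidereal day = 86164 / 6779.0 = 12.710.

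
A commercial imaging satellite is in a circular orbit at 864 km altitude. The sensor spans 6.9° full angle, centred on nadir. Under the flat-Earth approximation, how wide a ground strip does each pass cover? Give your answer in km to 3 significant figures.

Half-angle = 6.9°/2 = 3.45°.
Swath width ≈ 2h·tan(θ/2) = 2 × 864 × tan(3.45°) = 104.2 km.

104 km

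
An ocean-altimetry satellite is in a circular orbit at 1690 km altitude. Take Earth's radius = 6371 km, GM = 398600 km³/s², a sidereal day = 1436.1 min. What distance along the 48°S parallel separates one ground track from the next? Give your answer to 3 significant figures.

2240 km

Semi-major axis a = 6371 + 1690 = 8061 km. Period T = 2π√(a³/μ) = 2π√(8061³/398600) = 7202.7 s = 120.04 min.
Node shift per orbit = (7202.7/86166) × 360° = 30.09°.
Equatorial spacing = 30.09 × 111.2 km/° = 3346 km.
At 48° latitude, spacing = 3346 × cos(48°) = 2239 km.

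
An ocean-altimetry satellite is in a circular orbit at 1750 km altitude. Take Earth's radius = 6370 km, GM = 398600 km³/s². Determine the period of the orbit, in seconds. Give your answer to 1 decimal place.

Semi-major axis a = 6370 + 1750 = 8120 km. Period T = 2π√(a³/μ) = 2π√(8120³/398600) = 7281.9 s = 121.37 min.

7281.9 seconds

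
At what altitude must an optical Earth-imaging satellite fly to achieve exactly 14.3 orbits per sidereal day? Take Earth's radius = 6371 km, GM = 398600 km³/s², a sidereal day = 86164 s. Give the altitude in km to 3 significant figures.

786 km

Required period T = 86164 / 14.3 = 6025.5 s.
From T = 2π√(a³/μ): a = (μ T²/4π²)^(1/3) = (398600 × 6025.5² / 4π²)^(1/3) = 7157 km.
Altitude h = a − R = 7157 − 6371 = 786 km.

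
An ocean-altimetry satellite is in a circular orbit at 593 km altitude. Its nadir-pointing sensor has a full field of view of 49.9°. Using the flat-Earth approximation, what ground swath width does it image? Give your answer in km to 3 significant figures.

Half-angle = 49.9°/2 = 24.95°.
Swath width ≈ 2h·tan(θ/2) = 2 × 593 × tan(24.95°) = 551.8 km.

552 km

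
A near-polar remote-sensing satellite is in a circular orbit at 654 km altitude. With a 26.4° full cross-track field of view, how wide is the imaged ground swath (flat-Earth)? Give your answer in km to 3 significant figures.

Half-angle = 26.4°/2 = 13.2°.
Swath width ≈ 2h·tan(θ/2) = 2 × 654 × tan(13.2°) = 306.8 km.

307 km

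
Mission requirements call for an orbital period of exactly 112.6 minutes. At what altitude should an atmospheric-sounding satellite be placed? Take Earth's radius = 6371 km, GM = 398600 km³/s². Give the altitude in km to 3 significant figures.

1350 km

T = 112.6 min = 6756.0 s.
From T = 2π√(a³/μ): a = (μ T²/4π²)^(1/3) = (398600 × 6756.0² / 4π²)^(1/3) = 7724 km.
Altitude h = a − R = 7724 − 6371 = 1353 km.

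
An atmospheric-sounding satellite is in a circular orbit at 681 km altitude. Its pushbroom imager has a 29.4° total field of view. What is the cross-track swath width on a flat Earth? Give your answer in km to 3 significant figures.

Half-angle = 29.4°/2 = 14.7°.
Swath width ≈ 2h·tan(θ/2) = 2 × 681 × tan(14.7°) = 357.3 km.

357 km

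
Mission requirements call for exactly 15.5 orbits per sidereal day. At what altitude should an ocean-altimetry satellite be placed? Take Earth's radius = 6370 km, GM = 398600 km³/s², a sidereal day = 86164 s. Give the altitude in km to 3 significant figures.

412 km

Required period T = 86164 / 15.5 = 5559.0 s.
From T = 2π√(a³/μ): a = (μ T²/4π²)^(1/3) = (398600 × 5559.0² / 4π²)^(1/3) = 6782 km.
Altitude h = a − R = 6782 − 6370 = 412 km.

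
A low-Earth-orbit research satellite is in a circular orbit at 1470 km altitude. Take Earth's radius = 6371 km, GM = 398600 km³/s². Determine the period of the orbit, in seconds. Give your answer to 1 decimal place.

6909.8 seconds

Semi-major axis a = 6371 + 1470 = 7841 km. Period T = 2π√(a³/μ) = 2π√(7841³/398600) = 6909.8 s = 115.16 min.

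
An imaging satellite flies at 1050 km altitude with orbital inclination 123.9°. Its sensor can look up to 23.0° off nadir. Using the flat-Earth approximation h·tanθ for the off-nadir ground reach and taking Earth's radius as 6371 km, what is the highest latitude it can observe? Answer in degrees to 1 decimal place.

60.1°

Retrograde orbit: the ground track reaches ±(180° − i) = ±(180 − 123.9) = ±56.1°.
Sensor half-swath on the ground ≈ 1050·tan(23.0°) = 446 km = 4.01° of latitude.
Maximum observable latitude ≈ 56.1 + 4.01 = 60.1°.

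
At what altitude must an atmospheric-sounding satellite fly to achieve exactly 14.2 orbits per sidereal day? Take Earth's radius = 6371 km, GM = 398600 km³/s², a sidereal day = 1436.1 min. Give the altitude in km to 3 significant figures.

819 km

Required period T = 86166 / 14.2 = 6068.0 s.
From T = 2π√(a³/μ): a = (μ T²/4π²)^(1/3) = (398600 × 6068.0² / 4π²)^(1/3) = 7190 km.
Altitude h = a − R = 7190 − 6371 = 819 km.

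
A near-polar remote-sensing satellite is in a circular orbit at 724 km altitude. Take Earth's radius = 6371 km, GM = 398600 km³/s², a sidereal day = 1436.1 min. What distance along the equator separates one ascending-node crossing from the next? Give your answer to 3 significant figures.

Semi-major axis a = 6371 + 724 = 7095 km. Period T = 2π√(a³/μ) = 2π√(7095³/398600) = 5947.6 s = 99.13 min.
During one orbit Earth rotates (5947.6 / 86166) × 360° = 24.85°.
At the equator that is 24.85° × (2π·6371/360) km/° = 24.85 × 111.2 = 2763 km.

2760 km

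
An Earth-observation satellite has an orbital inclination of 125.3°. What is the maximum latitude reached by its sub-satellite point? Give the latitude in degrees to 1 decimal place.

54.7°

Retrograde orbit: the ground track reaches ±(180° − i) = ±(180 − 125.3) = ±54.7°.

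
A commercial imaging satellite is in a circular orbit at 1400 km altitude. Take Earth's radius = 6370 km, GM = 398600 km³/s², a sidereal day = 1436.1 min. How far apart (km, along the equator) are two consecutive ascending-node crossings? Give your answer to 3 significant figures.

3170 km

Semi-major axis a = 6370 + 1400 = 7770 km. Period T = 2π√(a³/μ) = 2π√(7770³/398600) = 6816.2 s = 113.60 min.
During one orbit Earth rotates (6816.2 / 86166) × 360° = 28.48°.
At the equator that is 28.48° × (2π·6370/360) km/° = 28.48 × 111.2 = 3166 km.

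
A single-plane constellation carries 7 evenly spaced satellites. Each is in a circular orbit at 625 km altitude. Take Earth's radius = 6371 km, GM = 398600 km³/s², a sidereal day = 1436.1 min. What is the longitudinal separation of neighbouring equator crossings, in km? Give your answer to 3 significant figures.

386 km

Semi-major axis a = 6371 + 625 = 6996 km. Period T = 2π√(a³/μ) = 2π√(6996³/398600) = 5823.5 s = 97.06 min.
Single-satellite node shift = (5823.5/86166) × 360° = 24.33°.
With 7 satellites evenly phased, successive equator crossings are 24.33/7 = 3.476° apart.
That is 3.476 × 111.2 = 386 km at the equator.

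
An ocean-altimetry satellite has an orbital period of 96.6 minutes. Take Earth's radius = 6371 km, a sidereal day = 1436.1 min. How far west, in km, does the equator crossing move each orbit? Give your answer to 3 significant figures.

T = 96.6 min = 5796.0 s.
During one orbit Earth rotates (5796.0 / 86166) × 360° = 24.22°.
At the equator that is 24.22° × (2π·6371/360) km/° = 24.22 × 111.2 = 2693 km.

2690 km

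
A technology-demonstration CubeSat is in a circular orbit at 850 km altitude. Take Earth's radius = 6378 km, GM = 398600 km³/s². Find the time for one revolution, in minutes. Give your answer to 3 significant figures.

Semi-major axis a = 6378 + 850 = 7228 km. Period T = 2π√(a³/μ) = 2π√(7228³/398600) = 6115.6 s = 101.93 min.

102 min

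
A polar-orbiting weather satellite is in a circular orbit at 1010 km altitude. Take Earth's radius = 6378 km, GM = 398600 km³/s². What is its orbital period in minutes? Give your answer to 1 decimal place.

105.3 min

Semi-major axis a = 6378 + 1010 = 7388 km. Period T = 2π√(a³/μ) = 2π√(7388³/398600) = 6319.8 s = 105.33 min.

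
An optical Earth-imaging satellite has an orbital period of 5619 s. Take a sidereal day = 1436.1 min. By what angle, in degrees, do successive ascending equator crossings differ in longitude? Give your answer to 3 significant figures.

During one orbit Earth rotates (5619.0 / 86166) × 360° = 23.48°.

23.5°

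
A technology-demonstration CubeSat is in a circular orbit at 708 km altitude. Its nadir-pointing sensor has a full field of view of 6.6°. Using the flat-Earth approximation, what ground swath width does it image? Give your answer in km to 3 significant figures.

81.6 km

Half-angle = 6.6°/2 = 3.3°.
Swath width ≈ 2h·tan(θ/2) = 2 × 708 × tan(3.3°) = 81.6 km.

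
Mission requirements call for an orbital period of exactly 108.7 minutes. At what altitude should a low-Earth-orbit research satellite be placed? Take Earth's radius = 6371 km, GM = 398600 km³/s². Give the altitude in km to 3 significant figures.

1170 km

T = 108.7 min = 6522.0 s.
From T = 2π√(a³/μ): a = (μ T²/4π²)^(1/3) = (398600 × 6522.0² / 4π²)^(1/3) = 7545 km.
Altitude h = a − R = 7545 − 6371 = 1174 km.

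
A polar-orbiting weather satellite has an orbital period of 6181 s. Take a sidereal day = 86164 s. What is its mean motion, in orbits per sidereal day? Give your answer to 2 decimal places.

Orbits per sidereal day = 86164 / 6181.0 = 13.940.

13.94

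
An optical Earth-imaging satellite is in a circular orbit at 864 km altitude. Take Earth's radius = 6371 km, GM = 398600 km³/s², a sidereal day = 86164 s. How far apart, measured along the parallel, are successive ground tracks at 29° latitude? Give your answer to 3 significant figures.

2490 km

Semi-major axis a = 6371 + 864 = 7235 km. Period T = 2π√(a³/μ) = 2π√(7235³/398600) = 6124.5 s = 102.07 min.
Node shift per orbit = (6124.5/86164) × 360° = 25.59°.
Equatorial spacing = 25.59 × 111.2 km/° = 2845 km.
At 29° latitude, spacing = 2845 × cos(29°) = 2489 km.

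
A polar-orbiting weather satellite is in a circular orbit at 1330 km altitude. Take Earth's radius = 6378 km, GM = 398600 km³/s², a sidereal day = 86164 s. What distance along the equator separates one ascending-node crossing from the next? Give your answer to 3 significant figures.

Semi-major axis a = 6378 + 1330 = 7708 km. Period T = 2π√(a³/μ) = 2π√(7708³/398600) = 6734.8 s = 112.25 min.
During one orbit Earth rotates (6734.8 / 86164) × 360° = 28.14°.
At the equator that is 28.14° × (2π·6378/360) km/° = 28.14 × 111.3 = 3132 km.

3130 km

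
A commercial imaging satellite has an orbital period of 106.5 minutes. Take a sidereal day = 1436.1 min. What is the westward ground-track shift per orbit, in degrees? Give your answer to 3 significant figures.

26.7°

T = 106.5 min = 6390.0 s.
During one orbit Earth rotates (6390.0 / 86166) × 360° = 26.70°.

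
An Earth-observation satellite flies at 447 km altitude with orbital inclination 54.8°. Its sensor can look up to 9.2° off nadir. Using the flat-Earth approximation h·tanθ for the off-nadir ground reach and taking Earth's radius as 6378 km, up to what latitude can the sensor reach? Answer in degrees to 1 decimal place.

55.5°

For a prograde orbit the ground track reaches latitude ±i = ±54.8°.
Sensor half-swath on the ground ≈ 447·tan(9.2°) = 72 km = 0.65° of latitude.
Maximum observable latitude ≈ 54.8 + 0.65 = 55.5°.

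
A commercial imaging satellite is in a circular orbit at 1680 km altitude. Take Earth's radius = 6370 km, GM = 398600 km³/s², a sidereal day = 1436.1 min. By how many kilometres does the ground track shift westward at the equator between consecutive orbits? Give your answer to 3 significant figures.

3340 km

Semi-major axis a = 6370 + 1680 = 8050 km. Period T = 2π√(a³/μ) = 2π√(8050³/398600) = 7187.9 s = 119.80 min.
During one orbit Earth rotates (7187.9 / 86166) × 360° = 30.03°.
At the equator that is 30.03° × (2π·6370/360) km/° = 30.03 × 111.2 = 3339 km.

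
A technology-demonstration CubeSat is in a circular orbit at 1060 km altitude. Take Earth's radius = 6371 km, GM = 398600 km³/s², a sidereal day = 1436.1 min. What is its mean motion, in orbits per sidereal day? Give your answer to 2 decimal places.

13.52

Semi-major axis a = 6371 + 1060 = 7431 km. Period T = 2π√(a³/μ) = 2π√(7431³/398600) = 6375.0 s = 106.25 min.
Orbits per sidereal day = 86166 / 6375.0 = 13.516.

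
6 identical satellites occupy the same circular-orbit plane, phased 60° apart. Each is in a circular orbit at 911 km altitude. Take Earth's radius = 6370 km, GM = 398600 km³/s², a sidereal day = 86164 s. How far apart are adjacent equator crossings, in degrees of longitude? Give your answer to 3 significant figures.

Semi-major axis a = 6370 + 911 = 7281 km. Period T = 2π√(a³/μ) = 2π√(7281³/398600) = 6183.0 s = 103.05 min.
Single-satellite node shift = (6183.0/86164) × 360° = 25.83°.
With 6 satellites evenly phased, successive equator crossings are 25.83/6 = 4.305° apart.

4.31°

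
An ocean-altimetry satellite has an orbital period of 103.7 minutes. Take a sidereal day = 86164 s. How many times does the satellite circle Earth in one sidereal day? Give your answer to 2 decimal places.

13.85

T = 103.7 min = 6222.0 s.
Orbits per sidereal day = 86164 / 6222.0 = 13.848.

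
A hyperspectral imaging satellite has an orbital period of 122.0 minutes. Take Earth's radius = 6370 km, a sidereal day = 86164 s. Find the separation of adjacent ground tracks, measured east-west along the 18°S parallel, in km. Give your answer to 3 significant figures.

3230 km

T = 122.0 min = 7320.0 s.
Node shift per orbit = (7320.0/86164) × 360° = 30.58°.
Equatorial spacing = 30.58 × 111.2 km/° = 3400 km.
At 18° latitude, spacing = 3400 × cos(18°) = 3234 km.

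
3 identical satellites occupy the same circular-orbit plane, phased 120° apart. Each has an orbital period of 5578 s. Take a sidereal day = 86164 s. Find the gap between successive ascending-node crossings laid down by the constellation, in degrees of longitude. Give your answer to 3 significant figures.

7.77°

Single-satellite node shift = (5578.0/86164) × 360° = 23.31°.
With 3 satellites evenly phased, successive equator crossings are 23.31/3 = 7.768° apart.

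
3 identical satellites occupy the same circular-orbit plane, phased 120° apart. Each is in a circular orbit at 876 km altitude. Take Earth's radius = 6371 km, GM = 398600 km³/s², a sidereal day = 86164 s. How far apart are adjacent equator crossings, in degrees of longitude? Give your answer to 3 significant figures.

Semi-major axis a = 6371 + 876 = 7247 km. Period T = 2π√(a³/μ) = 2π√(7247³/398600) = 6139.7 s = 102.33 min.
Single-satellite node shift = (6139.7/86164) × 360° = 25.65°.
With 3 satellites evenly phased, successive equator crossings are 25.65/3 = 8.551° apart.

8.55°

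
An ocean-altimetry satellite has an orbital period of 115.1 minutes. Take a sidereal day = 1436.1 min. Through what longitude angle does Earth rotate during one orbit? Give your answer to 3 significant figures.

28.9°

T = 115.1 min = 6906.0 s.
During one orbit Earth rotates (6906.0 / 86166) × 360° = 28.85°.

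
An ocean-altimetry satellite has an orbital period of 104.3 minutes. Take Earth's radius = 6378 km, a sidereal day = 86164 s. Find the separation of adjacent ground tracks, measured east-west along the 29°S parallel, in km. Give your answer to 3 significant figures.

2550 km

T = 104.3 min = 6258.0 s.
Node shift per orbit = (6258.0/86164) × 360° = 26.15°.
Equatorial spacing = 26.15 × 111.3 km/° = 2911 km.
At 29° latitude, spacing = 2911 × cos(29°) = 2546 km.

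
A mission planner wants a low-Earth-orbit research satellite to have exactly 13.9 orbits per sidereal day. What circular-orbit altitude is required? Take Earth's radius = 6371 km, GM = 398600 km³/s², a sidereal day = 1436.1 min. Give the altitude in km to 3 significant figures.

Required period T = 86166 / 13.9 = 6199.0 s.
From T = 2π√(a³/μ): a = (μ T²/4π²)^(1/3) = (398600 × 6199.0² / 4π²)^(1/3) = 7294 km.
Altitude h = a − R = 7294 − 6371 = 923 km.

923 km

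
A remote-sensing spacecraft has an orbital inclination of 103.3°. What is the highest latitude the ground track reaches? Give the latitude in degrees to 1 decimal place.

76.7°

Retrograde orbit: the ground track reaches ±(180° − i) = ±(180 − 103.3) = ±76.7°.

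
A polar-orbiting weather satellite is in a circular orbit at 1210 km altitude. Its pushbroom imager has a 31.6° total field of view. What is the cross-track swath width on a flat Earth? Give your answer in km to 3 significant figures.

685 km

Half-angle = 31.6°/2 = 15.8°.
Swath width ≈ 2h·tan(θ/2) = 2 × 1210 × tan(15.8°) = 684.8 km.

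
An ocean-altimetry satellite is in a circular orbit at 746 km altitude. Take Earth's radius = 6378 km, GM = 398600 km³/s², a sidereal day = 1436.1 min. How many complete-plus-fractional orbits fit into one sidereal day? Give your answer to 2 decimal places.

14.40

Semi-major axis a = 6378 + 746 = 7124 km. Period T = 2π√(a³/μ) = 2π√(7124³/398600) = 5984.1 s = 99.73 min.
Orbits per sidereal day = 86166 / 5984.1 = 14.399.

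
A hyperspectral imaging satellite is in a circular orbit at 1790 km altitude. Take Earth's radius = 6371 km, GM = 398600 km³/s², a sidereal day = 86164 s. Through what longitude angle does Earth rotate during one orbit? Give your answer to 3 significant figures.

30.7°

Semi-major axis a = 6371 + 1790 = 8161 km. Period T = 2π√(a³/μ) = 2π√(8161³/398600) = 7337.1 s = 122.29 min.
During one orbit Earth rotates (7337.1 / 86164) × 360° = 30.66°.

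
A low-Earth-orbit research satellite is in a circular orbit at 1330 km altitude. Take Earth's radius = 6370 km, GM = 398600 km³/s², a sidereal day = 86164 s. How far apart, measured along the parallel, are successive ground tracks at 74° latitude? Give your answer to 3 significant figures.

861 km

Semi-major axis a = 6370 + 1330 = 7700 km. Period T = 2π√(a³/μ) = 2π√(7700³/398600) = 6724.3 s = 112.07 min.
Node shift per orbit = (6724.3/86164) × 360° = 28.09°.
Equatorial spacing = 28.09 × 111.2 km/° = 3123 km.
At 74° latitude, spacing = 3123 × cos(74°) = 861 km.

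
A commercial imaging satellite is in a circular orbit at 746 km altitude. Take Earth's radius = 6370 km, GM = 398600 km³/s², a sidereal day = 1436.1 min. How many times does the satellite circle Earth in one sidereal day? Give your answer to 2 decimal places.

14.42

Semi-major axis a = 6370 + 746 = 7116 km. Period T = 2π√(a³/μ) = 2π√(7116³/398600) = 5974.0 s = 99.57 min.
Orbits per sidereal day = 86166 / 5974.0 = 14.424.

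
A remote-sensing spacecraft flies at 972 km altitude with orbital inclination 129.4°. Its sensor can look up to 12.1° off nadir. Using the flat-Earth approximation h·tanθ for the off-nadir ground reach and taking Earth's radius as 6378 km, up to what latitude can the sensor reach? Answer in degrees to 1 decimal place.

52.5°

Retrograde orbit: the ground track reaches ±(180° − i) = ±(180 − 129.4) = ±50.6°.
Sensor half-swath on the ground ≈ 972·tan(12.1°) = 208 km = 1.87° of latitude.
Maximum observable latitude ≈ 50.6 + 1.87 = 52.5°.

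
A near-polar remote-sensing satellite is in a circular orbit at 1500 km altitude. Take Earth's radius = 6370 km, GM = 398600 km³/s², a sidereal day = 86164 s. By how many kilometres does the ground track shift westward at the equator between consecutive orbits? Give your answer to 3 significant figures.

Semi-major axis a = 6370 + 1500 = 7870 km. Period T = 2π√(a³/μ) = 2π√(7870³/398600) = 6948.2 s = 115.80 min.
During one orbit Earth rotates (6948.2 / 86164) × 360° = 29.03°.
At the equator that is 29.03° × (2π·6370/360) km/° = 29.03 × 111.2 = 3228 km.

3230 km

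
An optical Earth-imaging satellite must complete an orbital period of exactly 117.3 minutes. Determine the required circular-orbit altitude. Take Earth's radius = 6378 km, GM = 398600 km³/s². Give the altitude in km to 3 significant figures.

T = 117.3 min = 7038.0 s.
From T = 2π√(a³/μ): a = (μ T²/4π²)^(1/3) = (398600 × 7038.0² / 4π²)^(1/3) = 7938 km.
Altitude h = a − R = 7938 − 6378 = 1560 km.

1560 km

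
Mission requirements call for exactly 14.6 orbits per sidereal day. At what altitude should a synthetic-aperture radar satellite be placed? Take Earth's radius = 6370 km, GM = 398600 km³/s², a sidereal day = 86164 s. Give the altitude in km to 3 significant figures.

688 km

Required period T = 86164 / 14.6 = 5901.6 s.
From T = 2π√(a³/μ): a = (μ T²/4π²)^(1/3) = (398600 × 5901.6² / 4π²)^(1/3) = 7058 km.
Altitude h = a − R = 7058 − 6370 = 688 km.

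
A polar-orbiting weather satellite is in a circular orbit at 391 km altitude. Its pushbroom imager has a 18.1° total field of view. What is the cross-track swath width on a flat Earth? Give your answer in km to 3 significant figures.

125 km

Half-angle = 18.1°/2 = 9.05°.
Swath width ≈ 2h·tan(θ/2) = 2 × 391 × tan(9.05°) = 124.6 km.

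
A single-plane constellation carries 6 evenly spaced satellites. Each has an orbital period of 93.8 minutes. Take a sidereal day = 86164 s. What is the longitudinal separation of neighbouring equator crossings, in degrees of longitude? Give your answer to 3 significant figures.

3.92°

T = 93.8 min = 5628.0 s.
Single-satellite node shift = (5628.0/86164) × 360° = 23.51°.
With 6 satellites evenly phased, successive equator crossings are 23.51/6 = 3.919° apart.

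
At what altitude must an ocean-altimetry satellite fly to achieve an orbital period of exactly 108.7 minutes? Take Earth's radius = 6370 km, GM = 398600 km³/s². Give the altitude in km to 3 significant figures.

1170 km

T = 108.7 min = 6522.0 s.
From T = 2π√(a³/μ): a = (μ T²/4π²)^(1/3) = (398600 × 6522.0² / 4π²)^(1/3) = 7545 km.
Altitude h = a − R = 7545 − 6370 = 1175 km.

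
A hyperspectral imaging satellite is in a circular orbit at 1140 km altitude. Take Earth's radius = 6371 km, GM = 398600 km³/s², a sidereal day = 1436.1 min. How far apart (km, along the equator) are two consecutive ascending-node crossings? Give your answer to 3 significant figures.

3010 km

Semi-major axis a = 6371 + 1140 = 7511 km. Period T = 2π√(a³/μ) = 2π√(7511³/398600) = 6478.3 s = 107.97 min.
During one orbit Earth rotates (6478.3 / 86166) × 360° = 27.07°.
At the equator that is 27.07° × (2π·6371/360) km/° = 27.07 × 111.2 = 3010 km.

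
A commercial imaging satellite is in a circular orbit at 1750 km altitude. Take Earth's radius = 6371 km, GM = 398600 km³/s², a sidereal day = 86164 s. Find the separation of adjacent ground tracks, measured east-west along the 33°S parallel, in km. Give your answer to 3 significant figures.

2840 km

Semi-major axis a = 6371 + 1750 = 8121 km. Period T = 2π√(a³/μ) = 2π√(8121³/398600) = 7283.3 s = 121.39 min.
Node shift per orbit = (7283.3/86164) × 360° = 30.43°.
Equatorial spacing = 30.43 × 111.2 km/° = 3384 km.
At 33° latitude, spacing = 3384 × cos(33°) = 2838 km.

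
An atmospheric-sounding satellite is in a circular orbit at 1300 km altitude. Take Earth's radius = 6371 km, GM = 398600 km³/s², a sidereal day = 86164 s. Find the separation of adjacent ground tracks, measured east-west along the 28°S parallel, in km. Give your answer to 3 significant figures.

Semi-major axis a = 6371 + 1300 = 7671 km. Period T = 2π√(a³/μ) = 2π√(7671³/398600) = 6686.4 s = 111.44 min.
Node shift per orbit = (6686.4/86164) × 360° = 27.94°.
Equatorial spacing = 27.94 × 111.2 km/° = 3106 km.
At 28° latitude, spacing = 3106 × cos(28°) = 2743 km.

2740 km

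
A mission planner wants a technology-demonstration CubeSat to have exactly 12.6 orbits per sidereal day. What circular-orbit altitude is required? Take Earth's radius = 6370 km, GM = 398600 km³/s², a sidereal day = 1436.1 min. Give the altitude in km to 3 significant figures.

Required period T = 86166 / 12.6 = 6838.6 s.
From T = 2π√(a³/μ): a = (μ T²/4π²)^(1/3) = (398600 × 6838.6² / 4π²)^(1/3) = 7787 km.
Altitude h = a − R = 7787 − 6370 = 1417 km.

1420 km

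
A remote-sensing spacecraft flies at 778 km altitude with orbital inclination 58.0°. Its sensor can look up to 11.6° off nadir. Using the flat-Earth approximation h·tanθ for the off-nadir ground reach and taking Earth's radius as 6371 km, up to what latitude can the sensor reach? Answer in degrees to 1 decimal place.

59.4°

For a prograde orbit the ground track reaches latitude ±i = ±58.0°.
Sensor half-swath on the ground ≈ 778·tan(11.6°) = 160 km = 1.44° of latitude.
Maximum observable latitude ≈ 58.0 + 1.44 = 59.4°.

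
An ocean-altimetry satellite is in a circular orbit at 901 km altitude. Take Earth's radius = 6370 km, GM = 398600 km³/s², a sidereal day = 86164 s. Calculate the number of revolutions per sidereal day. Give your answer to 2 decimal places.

13.96

Semi-major axis a = 6370 + 901 = 7271 km. Period T = 2π√(a³/μ) = 2π√(7271³/398600) = 6170.2 s = 102.84 min.
Orbits per sidereal day = 86164 / 6170.2 = 13.964.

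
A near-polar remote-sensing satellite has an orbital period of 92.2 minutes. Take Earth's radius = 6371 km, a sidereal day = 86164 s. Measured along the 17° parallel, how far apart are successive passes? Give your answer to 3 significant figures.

T = 92.2 min = 5532.0 s.
Node shift per orbit = (5532.0/86164) × 360° = 23.11°.
Equatorial spacing = 23.11 × 111.2 km/° = 2570 km.
At 17° latitude, spacing = 2570 × cos(17°) = 2458 km.

2460 km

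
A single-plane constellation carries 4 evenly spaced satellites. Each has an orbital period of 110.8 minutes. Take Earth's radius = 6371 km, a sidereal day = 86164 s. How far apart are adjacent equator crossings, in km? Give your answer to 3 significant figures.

772 km

T = 110.8 min = 6648.0 s.
Single-satellite node shift = (6648.0/86164) × 360° = 27.78°.
With 4 satellites evenly phased, successive equator crossings are 27.78/4 = 6.944° apart.
That is 6.944 × 111.2 = 772 km at the equator.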